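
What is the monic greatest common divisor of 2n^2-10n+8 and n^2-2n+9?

1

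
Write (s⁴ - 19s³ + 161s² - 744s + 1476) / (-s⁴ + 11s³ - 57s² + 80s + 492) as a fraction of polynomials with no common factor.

(-s + 6)/(s + 2)

Apply the Euclidean algorithm:
  s⁴ - 19s³ + 161s² - 744s + 1476 = (-1)(-s⁴ + 11s³ - 57s² + 80s + 492) + (-8s³ + 104s² - 664s + 1968)
  -s⁴ + 11s³ - 57s² + 80s + 492 = ((1/8)s + 1/4)(-8s³ + 104s² - 664s + 1968) + (0)
Last nonzero remainder: -8s³ + 104s² - 664s + 1968. Dividing through by -8 gives the monic gcd s³ - 13s² + 83s - 246.
Cancel s³ - 13s² + 83s - 246 from numerator and denominator to get the reduced form.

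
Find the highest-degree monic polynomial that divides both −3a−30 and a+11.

By polynomial division,
  −3a−30 = (−3)(a+11) + (3)
  a+11 = ((1/3)a+11/3)(3) + (0)
The last nonzero remainder is the constant 3, so the polynomials are coprime and gcd = 1.

1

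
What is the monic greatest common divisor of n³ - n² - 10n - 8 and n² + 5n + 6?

n + 2

Euclidean algorithm in ℚ[n]:
  n³ - n² - 10n - 8 = (n - 6)(n² + 5n + 6) + (14n + 28)
  n² + 5n + 6 = ((1/14)n + 3/14)(14n + 28) + (0)
Last nonzero remainder: 14n + 28. Dividing through by 14 gives the monic gcd n + 2.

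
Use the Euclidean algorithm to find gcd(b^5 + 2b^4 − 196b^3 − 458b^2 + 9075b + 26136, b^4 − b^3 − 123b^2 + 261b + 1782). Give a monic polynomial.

b^3 + 5b^2 − 93b − 297

By polynomial division,
  b^5 + 2b^4 − 196b^3 − 458b^2 + 9075b + 26136 = (b + 3)(b^4 − b^3 − 123b^2 + 261b + 1782) + (−70b^3 − 350b^2 + 6510b + 20790)
  b^4 − b^3 − 123b^2 + 261b + 1782 = (−(1/70)b + 3/35)(−70b^3 − 350b^2 + 6510b + 20790) + (0)
Last nonzero remainder: −70b^3 − 350b^2 + 6510b + 20790. Dividing through by −70 gives the monic gcd b^3 + 5b^2 − 93b − 297.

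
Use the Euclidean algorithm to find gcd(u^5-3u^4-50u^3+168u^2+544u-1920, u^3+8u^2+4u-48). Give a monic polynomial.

u^2+10u+24

Euclidean algorithm in ℚ[u]:
  u^5-3u^4-50u^3+168u^2+544u-1920 = (u^2-11u+34)(u^3+8u^2+4u-48) + (-12u^2-120u-288)
  u^3+8u^2+4u-48 = (-(1/12)u+1/6)(-12u^2-120u-288) + (0)
Last nonzero remainder: -12u^2-120u-288. Dividing through by -12 gives the monic gcd u^2+10u+24.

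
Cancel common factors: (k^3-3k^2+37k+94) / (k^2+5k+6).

(k^2-5k+47)/(k+3)

Repeated division with remainder:
  k^3-3k^2+37k+94 = (k-8)(k^2+5k+6) + (71k+142)
  k^2+5k+6 = ((1/71)k+3/71)(71k+142) + (0)
Last nonzero remainder: 71k+142. Dividing through by 71 gives the monic gcd k+2.
Cancel k+2 from numerator and denominator to get the reduced form.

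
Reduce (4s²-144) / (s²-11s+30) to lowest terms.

(4s+24)/(s-5)

Euclidean algorithm in ℚ[s]:
  4s²-144 = (4)(s²-11s+30) + (44s-264)
  s²-11s+30 = ((1/44)s-5/44)(44s-264) + (0)
Last nonzero remainder: 44s-264. Dividing through by 44 gives the monic gcd s-6.
Cancel s-6 from numerator and denominator to get the reduced form.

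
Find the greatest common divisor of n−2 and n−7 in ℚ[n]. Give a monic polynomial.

1

By polynomial division,
  n−2 = (n−7) + (5)
  n−7 = ((1/5)n−7/5)(5) + (0)
The last nonzero remainder is the constant 5, so the polynomials are coprime and gcd = 1.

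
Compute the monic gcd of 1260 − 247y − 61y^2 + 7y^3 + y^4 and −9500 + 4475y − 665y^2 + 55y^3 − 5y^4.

20 − 9y + y^2

By polynomial division,
  y^4 + 7y^3 − 61y^2 − 247y + 1260 = (−1/5)(−5y^4 + 55y^3 − 665y^2 + 4475y − 9500) + (18y^3 − 194y^2 + 648y − 640)
  −5y^4 + 55y^3 − 665y^2 + 4475y − 9500 = (−(5/18)y + 5/81)(18y^3 − 194y^2 + 648y − 640) + (−(38315/81)y^2 + (38315/9)y − 766300/81)
  18y^3 − 194y^2 + 648y − 640 = (−(1458/38315)y + 2592/38315)(−(38315/81)y^2 + (38315/9)y − 766300/81) + (0)
Last nonzero remainder: −(38315/81)y^2 + (38315/9)y − 766300/81. Dividing through by −38315/81 gives the monic gcd y^2 − 9y + 20.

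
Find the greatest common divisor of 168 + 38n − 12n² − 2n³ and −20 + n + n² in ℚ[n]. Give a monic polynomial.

By polynomial division,
  −2n³ − 12n² + 38n + 168 = (−2n − 10)(n² + n − 20) + (8n − 32)
  n² + n − 20 = ((1/8)n + 5/8)(8n − 32) + (0)
Last nonzero remainder: 8n − 32. Dividing through by 8 gives the monic gcd n − 4.

−4 + n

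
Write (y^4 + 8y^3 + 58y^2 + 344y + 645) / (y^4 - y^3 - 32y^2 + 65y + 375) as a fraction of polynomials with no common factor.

(y^2 + 43)/(y^2 - 9y + 25)

Apply the Euclidean algorithm:
  y^4 + 8y^3 + 58y^2 + 344y + 645 = (y^4 - y^3 - 32y^2 + 65y + 375) + (9y^3 + 90y^2 + 279y + 270)
  y^4 - y^3 - 32y^2 + 65y + 375 = ((1/9)y - 11/9)(9y^3 + 90y^2 + 279y + 270) + (47y^2 + 376y + 705)
  9y^3 + 90y^2 + 279y + 270 = ((9/47)y + 18/47)(47y^2 + 376y + 705) + (0)
Last nonzero remainder: 47y^2 + 376y + 705. Dividing through by 47 gives the monic gcd y^2 + 8y + 15.
Cancel y^2 + 8y + 15 from numerator and denominator to get the reduced form.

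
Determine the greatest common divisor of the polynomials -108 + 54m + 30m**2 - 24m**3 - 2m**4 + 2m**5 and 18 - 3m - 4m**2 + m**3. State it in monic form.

-6 - m + m**2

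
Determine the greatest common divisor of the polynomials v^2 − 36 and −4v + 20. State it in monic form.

1

Euclidean algorithm in ℚ[v]:
  v^2 − 36 = (−(1/4)v − 5/4)(−4v + 20) + (−11)
  −4v + 20 = ((4/11)v − 20/11)(−11) + (0)
The last nonzero remainder is the constant −11, so the polynomials are coprime and gcd = 1.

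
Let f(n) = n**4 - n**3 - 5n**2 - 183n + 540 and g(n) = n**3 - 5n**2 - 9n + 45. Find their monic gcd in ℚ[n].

Euclidean algorithm in ℚ[n]:
  n**4 - n**3 - 5n**2 - 183n + 540 = (n + 4)(n**3 - 5n**2 - 9n + 45) + (24n**2 - 192n + 360)
  n**3 - 5n**2 - 9n + 45 = ((1/24)n + 1/8)(24n**2 - 192n + 360) + (0)
Last nonzero remainder: 24n**2 - 192n + 360. Dividing through by 24 gives the monic gcd n**2 - 8n + 15.

n**2 - 8n + 15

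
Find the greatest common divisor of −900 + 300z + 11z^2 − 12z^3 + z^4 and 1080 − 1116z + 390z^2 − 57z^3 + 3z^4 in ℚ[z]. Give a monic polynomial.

By polynomial division,
  z^4 − 12z^3 + 11z^2 + 300z − 900 = (1/3)(3z^4 − 57z^3 + 390z^2 − 1116z + 1080) + (7z^3 − 119z^2 + 672z − 1260)
  3z^4 − 57z^3 + 390z^2 − 1116z + 1080 = ((3/7)z − 6/7)(7z^3 − 119z^2 + 672z − 1260) + (0)
Last nonzero remainder: 7z^3 − 119z^2 + 672z − 1260. Dividing through by 7 gives the monic gcd z^3 − 17z^2 + 96z − 180.

−180 + 96z − 17z^2 + z^3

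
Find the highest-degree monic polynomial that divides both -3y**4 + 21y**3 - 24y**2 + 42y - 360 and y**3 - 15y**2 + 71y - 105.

y - 5

Repeated division with remainder:
  -3y**4 + 21y**3 - 24y**2 + 42y - 360 = (-3y - 24)(y**3 - 15y**2 + 71y - 105) + (-171y**2 + 1431y - 2880)
  y**3 - 15y**2 + 71y - 105 = (-(1/171)y + 14/361)(-171y**2 + 1431y - 2880) + (-(483/361)y + 2415/361)
  -171y**2 + 1431y - 2880 = ((20577/161)y - 69312/161)(-(483/361)y + 2415/361) + (0)
Last nonzero remainder: -(483/361)y + 2415/361. Dividing through by -483/361 gives the monic gcd y - 5.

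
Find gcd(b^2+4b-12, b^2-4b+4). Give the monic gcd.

b-2

Apply the Euclidean algorithm:
  b^2+4b-12 = (b^2-4b+4) + (8b-16)
  b^2-4b+4 = ((1/8)b-1/4)(8b-16) + (0)
Last nonzero remainder: 8b-16. Dividing through by 8 gives the monic gcd b-2.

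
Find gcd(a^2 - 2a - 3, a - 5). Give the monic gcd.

1

By polynomial division,
  a^2 - 2a - 3 = (a + 3)(a - 5) + (12)
  a - 5 = ((1/12)a - 5/12)(12) + (0)
The last nonzero remainder is the constant 12, so the polynomials are coprime and gcd = 1.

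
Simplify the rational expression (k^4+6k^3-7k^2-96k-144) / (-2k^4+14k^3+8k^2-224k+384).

By polynomial division,
  k^4+6k^3-7k^2-96k-144 = (-1/2)(-2k^4+14k^3+8k^2-224k+384) + (13k^3-3k^2-208k+48)
  -2k^4+14k^3+8k^2-224k+384 = (-(2/13)k+176/169)(13k^3-3k^2-208k+48) + (-(3528/169)k^2+56448/169)
  13k^3-3k^2-208k+48 = (-(2197/3528)k+169/1176)(-(3528/169)k^2+56448/169) + (0)
Last nonzero remainder: -(3528/169)k^2+56448/169. Dividing through by -3528/169 gives the monic gcd k^2-16.
Cancel k^2-16 from numerator and denominator to get the reduced form.

(-k^2-6k-9)/(2k^2-14k+24)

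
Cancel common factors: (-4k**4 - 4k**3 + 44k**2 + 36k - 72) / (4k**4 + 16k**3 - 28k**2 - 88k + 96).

(-k**2 + k + 6)/(k**2 + 2k - 8)

Apply the Euclidean algorithm:
  -4k**4 - 4k**3 + 44k**2 + 36k - 72 = (-1)(4k**4 + 16k**3 - 28k**2 - 88k + 96) + (12k**3 + 16k**2 - 52k + 24)
  4k**4 + 16k**3 - 28k**2 - 88k + 96 = ((1/3)k + 8/9)(12k**3 + 16k**2 - 52k + 24) + (-(224/9)k**2 - (448/9)k + 224/3)
  12k**3 + 16k**2 - 52k + 24 = (-(27/56)k + 9/28)(-(224/9)k**2 - (448/9)k + 224/3) + (0)
Last nonzero remainder: -(224/9)k**2 - (448/9)k + 224/3. Dividing through by -224/9 gives the monic gcd k**2 + 2k - 3.
Cancel k**2 + 2k - 3 from numerator and denominator to get the reduced form.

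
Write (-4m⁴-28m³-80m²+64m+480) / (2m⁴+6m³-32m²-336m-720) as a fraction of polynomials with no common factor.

Apply the Euclidean algorithm:
  -4m⁴-28m³-80m²+64m+480 = (-2)(2m⁴+6m³-32m²-336m-720) + (-16m³-144m²-608m-960)
  2m⁴+6m³-32m²-336m-720 = (-(1/8)m+3/4)(-16m³-144m²-608m-960) + (0)
Last nonzero remainder: -16m³-144m²-608m-960. Dividing through by -16 gives the monic gcd m³+9m²+38m+60.
Cancel m³+9m²+38m+60 from numerator and denominator to get the reduced form.

(-2m+4)/(m-6)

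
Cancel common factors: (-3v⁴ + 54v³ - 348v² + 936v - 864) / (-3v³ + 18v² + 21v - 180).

Apply the Euclidean algorithm:
  -3v⁴ + 54v³ - 348v² + 936v - 864 = (v - 12)(-3v³ + 18v² + 21v - 180) + (-153v² + 1368v - 3024)
  -3v³ + 18v² + 21v - 180 = ((1/51)v + 50/867)(-153v² + 1368v - 3024) + ((405/289)v - 1620/289)
  -153v² + 1368v - 3024 = (-(4913/45)v + 8092/15)((405/289)v - 1620/289) + (0)
Last nonzero remainder: (405/289)v - 1620/289. Dividing through by 405/289 gives the monic gcd v - 4.
Cancel v - 4 from numerator and denominator to get the reduced form.

(v³ - 14v² + 60v - 72)/(v² - 2v - 15)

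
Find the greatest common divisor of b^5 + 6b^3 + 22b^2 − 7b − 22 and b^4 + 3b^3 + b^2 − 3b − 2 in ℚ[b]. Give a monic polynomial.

b^3 + 2b^2 − b − 2

Apply the Euclidean algorithm:
  b^5 + 6b^3 + 22b^2 − 7b − 22 = (b − 3)(b^4 + 3b^3 + b^2 − 3b − 2) + (14b^3 + 28b^2 − 14b − 28)
  b^4 + 3b^3 + b^2 − 3b − 2 = ((1/14)b + 1/14)(14b^3 + 28b^2 − 14b − 28) + (0)
Last nonzero remainder: 14b^3 + 28b^2 − 14b − 28. Dividing through by 14 gives the monic gcd b^3 + 2b^2 − b − 2.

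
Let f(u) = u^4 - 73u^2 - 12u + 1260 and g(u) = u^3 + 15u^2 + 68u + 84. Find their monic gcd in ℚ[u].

Apply the Euclidean algorithm:
  u^4 - 73u^2 - 12u + 1260 = (u - 15)(u^3 + 15u^2 + 68u + 84) + (84u^2 + 924u + 2520)
  u^3 + 15u^2 + 68u + 84 = ((1/84)u + 1/21)(84u^2 + 924u + 2520) + (-6u - 36)
  84u^2 + 924u + 2520 = (-14u - 70)(-6u - 36) + (0)
Last nonzero remainder: -6u - 36. Dividing through by -6 gives the monic gcd u + 6.

u + 6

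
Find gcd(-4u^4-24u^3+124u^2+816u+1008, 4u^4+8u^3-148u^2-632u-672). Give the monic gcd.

Euclidean algorithm in ℚ[u]:
  -4u^4-24u^3+124u^2+816u+1008 = (-1)(4u^4+8u^3-148u^2-632u-672) + (-16u^3-24u^2+184u+336)
  4u^4+8u^3-148u^2-632u-672 = (-(1/4)u-1/8)(-16u^3-24u^2+184u+336) + (-105u^2-525u-630)
  -16u^3-24u^2+184u+336 = ((16/105)u-8/15)(-105u^2-525u-630) + (0)
Last nonzero remainder: -105u^2-525u-630. Dividing through by -105 gives the monic gcd u^2+5u+6.

u^2+5u+6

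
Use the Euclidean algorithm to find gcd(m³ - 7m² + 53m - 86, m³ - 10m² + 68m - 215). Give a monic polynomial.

By polynomial division,
  m³ - 7m² + 53m - 86 = (m³ - 10m² + 68m - 215) + (3m² - 15m + 129)
  m³ - 10m² + 68m - 215 = ((1/3)m - 5/3)(3m² - 15m + 129) + (0)
Last nonzero remainder: 3m² - 15m + 129. Dividing through by 3 gives the monic gcd m² - 5m + 43.

m² - 5m + 43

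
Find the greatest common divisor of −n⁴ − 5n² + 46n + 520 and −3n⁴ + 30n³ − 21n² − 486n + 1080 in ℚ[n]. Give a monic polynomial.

n² − n − 20

Apply the Euclidean algorithm:
  −n⁴ − 5n² + 46n + 520 = (1/3)(−3n⁴ + 30n³ − 21n² − 486n + 1080) + (−10n³ + 2n² + 208n + 160)
  −3n⁴ + 30n³ − 21n² − 486n + 1080 = ((3/10)n − 147/50)(−10n³ + 2n² + 208n + 160) + (−(1938/25)n² + (1938/25)n + 7752/5)
  −10n³ + 2n² + 208n + 160 = ((125/969)n + 100/969)(−(1938/25)n² + (1938/25)n + 7752/5) + (0)
Last nonzero remainder: −(1938/25)n² + (1938/25)n + 7752/5. Dividing through by −1938/25 gives the monic gcd n² − n − 20.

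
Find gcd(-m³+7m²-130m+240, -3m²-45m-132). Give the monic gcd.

Apply the Euclidean algorithm:
  -m³+7m²-130m+240 = ((1/3)m-22/3)(-3m²-45m-132) + (-416m-728)
  -3m²-45m-132 = ((3/416)m+159/1664)(-416m-728) + (-999/16)
  -416m-728 = ((6656/999)m+11648/999)(-999/16) + (0)
The last nonzero remainder is the constant -999/16, so the polynomials are coprime and gcd = 1.

1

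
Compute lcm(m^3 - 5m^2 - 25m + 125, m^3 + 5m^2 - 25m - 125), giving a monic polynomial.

m^4 - 50m^2 + 625

Repeated division with remainder:
  m^3 - 5m^2 - 25m + 125 = (m^3 + 5m^2 - 25m - 125) + (-10m^2 + 250)
  m^3 + 5m^2 - 25m - 125 = (-(1/10)m - 1/2)(-10m^2 + 250) + (0)
Last nonzero remainder: -10m^2 + 250. Dividing through by -10 gives the monic gcd m^2 - 25.
Then lcm(f, g) = f·g / gcd(f, g); expanding and making the result monic gives the answer.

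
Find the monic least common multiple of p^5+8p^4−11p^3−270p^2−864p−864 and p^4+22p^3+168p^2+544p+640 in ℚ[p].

By polynomial division,
  p^5+8p^4−11p^3−270p^2−864p−864 = (p−14)(p^4+22p^3+168p^2+544p+640) + (129p^3+1538p^2+6112p+8096)
  p^4+22p^3+168p^2+544p+640 = ((1/129)p+1300/16641)(129p^3+1538p^2+6112p+8096) + ((7840/16641)p^2+(62720/16641)p+125440/16641)
  129p^3+1538p^2+6112p+8096 = ((2146689/7840)p+4210173/3920)((7840/16641)p^2+(62720/16641)p+125440/16641) + (0)
Last nonzero remainder: (7840/16641)p^2+(62720/16641)p+125440/16641. Dividing through by 7840/16641 gives the monic gcd p^2+8p+16.
Then lcm(f, g) = f·g / gcd(f, g); expanding and making the result monic gives the answer.

p^7+22p^6+141p^5−104p^4−5084p^3−23760p^2−46656p−34560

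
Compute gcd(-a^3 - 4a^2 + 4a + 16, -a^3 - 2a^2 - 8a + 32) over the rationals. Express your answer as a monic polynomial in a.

a - 2

Apply the Euclidean algorithm:
  -a^3 - 4a^2 + 4a + 16 = (-a^3 - 2a^2 - 8a + 32) + (-2a^2 + 12a - 16)
  -a^3 - 2a^2 - 8a + 32 = ((1/2)a + 4)(-2a^2 + 12a - 16) + (-48a + 96)
  -2a^2 + 12a - 16 = ((1/24)a - 1/6)(-48a + 96) + (0)
Last nonzero remainder: -48a + 96. Dividing through by -48 gives the monic gcd a - 2.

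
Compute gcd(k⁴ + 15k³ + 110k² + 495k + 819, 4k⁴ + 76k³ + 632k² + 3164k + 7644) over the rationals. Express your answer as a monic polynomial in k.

Apply the Euclidean algorithm:
  k⁴ + 15k³ + 110k² + 495k + 819 = (1/4)(4k⁴ + 76k³ + 632k² + 3164k + 7644) + (-4k³ - 48k² - 296k - 1092)
  4k⁴ + 76k³ + 632k² + 3164k + 7644 = (-k - 7)(-4k³ - 48k² - 296k - 1092) + (0)
Last nonzero remainder: -4k³ - 48k² - 296k - 1092. Dividing through by -4 gives the monic gcd k³ + 12k² + 74k + 273.

k³ + 12k² + 74k + 273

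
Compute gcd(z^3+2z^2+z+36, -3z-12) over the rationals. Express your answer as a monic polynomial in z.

Repeated division with remainder:
  z^3+2z^2+z+36 = (-(1/3)z^2+(2/3)z-3)(-3z-12) + (0)
Last nonzero remainder: -3z-12. Dividing through by -3 gives the monic gcd z+4.

z+4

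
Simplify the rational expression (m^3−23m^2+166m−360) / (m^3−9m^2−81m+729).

By polynomial division,
  m^3−23m^2+166m−360 = (m^3−9m^2−81m+729) + (−14m^2+247m−1089)
  m^3−9m^2−81m+729 = (−(1/14)m−121/196)(−14m^2+247m−1089) + (−(1235/196)m+11115/196)
  −14m^2+247m−1089 = ((2744/1235)m−23716/1235)(−(1235/196)m+11115/196) + (0)
Last nonzero remainder: −(1235/196)m+11115/196. Dividing through by −1235/196 gives the monic gcd m−9.
Cancel m−9 from numerator and denominator to get the reduced form.

(m^2−14m+40)/(m^2−81)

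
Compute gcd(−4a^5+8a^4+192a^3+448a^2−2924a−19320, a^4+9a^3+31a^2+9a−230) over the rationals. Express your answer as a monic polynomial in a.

Repeated division with remainder:
  −4a^5+8a^4+192a^3+448a^2−2924a−19320 = (−4a+44)(a^4+9a^3+31a^2+9a−230) + (−80a^3−880a^2−4240a−9200)
  a^4+9a^3+31a^2+9a−230 = (−(1/80)a+1/40)(−80a^3−880a^2−4240a−9200) + (0)
Last nonzero remainder: −80a^3−880a^2−4240a−9200. Dividing through by −80 gives the monic gcd a^3+11a^2+53a+115.

a^3+11a^2+53a+115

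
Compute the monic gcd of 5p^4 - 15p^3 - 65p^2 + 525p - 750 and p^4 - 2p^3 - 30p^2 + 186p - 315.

Euclidean algorithm in ℚ[p]:
  5p^4 - 15p^3 - 65p^2 + 525p - 750 = (5)(p^4 - 2p^3 - 30p^2 + 186p - 315) + (-5p^3 + 85p^2 - 405p + 825)
  p^4 - 2p^3 - 30p^2 + 186p - 315 = (-(1/5)p - 3)(-5p^3 + 85p^2 - 405p + 825) + (144p^2 - 864p + 2160)
  -5p^3 + 85p^2 - 405p + 825 = (-(5/144)p + 55/144)(144p^2 - 864p + 2160) + (0)
Last nonzero remainder: 144p^2 - 864p + 2160. Dividing through by 144 gives the monic gcd p^2 - 6p + 15.

p^2 - 6p + 15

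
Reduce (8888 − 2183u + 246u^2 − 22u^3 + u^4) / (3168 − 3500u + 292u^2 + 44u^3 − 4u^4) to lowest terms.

(−101 + 3u − u^2)/(−36 + 32u + 4u^2)

Euclidean algorithm in ℚ[u]:
  u^4 − 22u^3 + 246u^2 − 2183u + 8888 = (−1/4)(−4u^4 + 44u^3 + 292u^2 − 3500u + 3168) + (−11u^3 + 319u^2 − 3058u + 9680)
  −4u^4 + 44u^3 + 292u^2 − 3500u + 3168 = ((4/11)u + 72/11)(−11u^3 + 319u^2 − 3058u + 9680) + (−684u^2 + 12996u − 60192)
  −11u^3 + 319u^2 − 3058u + 9680 = ((11/684)u − 55/342)(−684u^2 + 12996u − 60192) + (0)
Last nonzero remainder: −684u^2 + 12996u − 60192. Dividing through by −684 gives the monic gcd u^2 − 19u + 88.
Cancel u^2 − 19u + 88 from numerator and denominator to get the reduced form.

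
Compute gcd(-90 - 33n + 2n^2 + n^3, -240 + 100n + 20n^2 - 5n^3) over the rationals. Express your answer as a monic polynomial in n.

-6 + n

By polynomial division,
  n^3 + 2n^2 - 33n - 90 = (-1/5)(-5n^3 + 20n^2 + 100n - 240) + (6n^2 - 13n - 138)
  -5n^3 + 20n^2 + 100n - 240 = (-(5/6)n + 55/36)(6n^2 - 13n - 138) + ((175/36)n - 175/6)
  6n^2 - 13n - 138 = ((216/175)n + 828/175)((175/36)n - 175/6) + (0)
Last nonzero remainder: (175/36)n - 175/6. Dividing through by 175/36 gives the monic gcd n - 6.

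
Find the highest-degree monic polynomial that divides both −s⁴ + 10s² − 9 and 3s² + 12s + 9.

By polynomial division,
  −s⁴ + 10s² − 9 = (−(1/3)s² + (4/3)s − 1)(3s² + 12s + 9) + (0)
Last nonzero remainder: 3s² + 12s + 9. Dividing through by 3 gives the monic gcd s² + 4s + 3.

s² + 4s + 3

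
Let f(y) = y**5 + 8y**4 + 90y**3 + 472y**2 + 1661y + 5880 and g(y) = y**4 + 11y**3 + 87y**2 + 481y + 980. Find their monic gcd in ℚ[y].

Apply the Euclidean algorithm:
  y**5 + 8y**4 + 90y**3 + 472y**2 + 1661y + 5880 = (y - 3)(y**4 + 11y**3 + 87y**2 + 481y + 980) + (36y**3 + 252y**2 + 2124y + 8820)
  y**4 + 11y**3 + 87y**2 + 481y + 980 = ((1/36)y + 1/9)(36y**3 + 252y**2 + 2124y + 8820) + (0)
Last nonzero remainder: 36y**3 + 252y**2 + 2124y + 8820. Dividing through by 36 gives the monic gcd y**3 + 7y**2 + 59y + 245.

y**3 + 7y**2 + 59y + 245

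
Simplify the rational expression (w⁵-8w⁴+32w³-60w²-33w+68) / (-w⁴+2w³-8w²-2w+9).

Euclidean algorithm in ℚ[w]:
  w⁵-8w⁴+32w³-60w²-33w+68 = (-w+6)(-w⁴+2w³-8w²-2w+9) + (12w³-14w²-12w+14)
  -w⁴+2w³-8w²-2w+9 = (-(1/12)w+5/72)(12w³-14w²-12w+14) + (-(289/36)w²+289/36)
  12w³-14w²-12w+14 = (-(432/289)w+504/289)(-(289/36)w²+289/36) + (0)
Last nonzero remainder: -(289/36)w²+289/36. Dividing through by -289/36 gives the monic gcd w²-1.
Cancel w²-1 from numerator and denominator to get the reduced form.

(-w³+8w²-33w+68)/(w²-2w+9)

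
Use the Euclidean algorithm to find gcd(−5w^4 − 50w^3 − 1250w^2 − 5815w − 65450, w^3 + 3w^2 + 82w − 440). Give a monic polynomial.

Repeated division with remainder:
  −5w^4 − 50w^3 − 1250w^2 − 5815w − 65450 = (−5w − 35)(w^3 + 3w^2 + 82w − 440) + (−735w^2 − 5145w − 80850)
  w^3 + 3w^2 + 82w − 440 = (−(1/735)w + 4/735)(−735w^2 − 5145w − 80850) + (0)
Last nonzero remainder: −735w^2 − 5145w − 80850. Dividing through by −735 gives the monic gcd w^2 + 7w + 110.

w^2 + 7w + 110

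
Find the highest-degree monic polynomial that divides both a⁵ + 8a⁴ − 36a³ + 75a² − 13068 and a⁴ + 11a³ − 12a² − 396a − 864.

a² − 36

Euclidean algorithm in ℚ[a]:
  a⁵ + 8a⁴ − 36a³ + 75a² − 13068 = (a − 3)(a⁴ + 11a³ − 12a² − 396a − 864) + (9a³ + 435a² − 324a − 15660)
  a⁴ + 11a³ − 12a² − 396a − 864 = ((1/9)a − 112/27)(9a³ + 435a² − 324a − 15660) + ((16456/9)a² − 65824)
  9a³ + 435a² − 324a − 15660 = ((81/16456)a + 3915/16456)((16456/9)a² − 65824) + (0)
Last nonzero remainder: (16456/9)a² − 65824. Dividing through by 16456/9 gives the monic gcd a² − 36.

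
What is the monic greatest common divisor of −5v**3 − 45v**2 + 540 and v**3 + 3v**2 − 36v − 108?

v + 6

Repeated division with remainder:
  −5v**3 − 45v**2 + 540 = (−5)(v**3 + 3v**2 − 36v − 108) + (−30v**2 − 180v)
  v**3 + 3v**2 − 36v − 108 = (−(1/30)v + 1/10)(−30v**2 − 180v) + (−18v − 108)
  −30v**2 − 180v = ((5/3)v)(−18v − 108) + (0)
Last nonzero remainder: −18v − 108. Dividing through by −18 gives the monic gcd v + 6.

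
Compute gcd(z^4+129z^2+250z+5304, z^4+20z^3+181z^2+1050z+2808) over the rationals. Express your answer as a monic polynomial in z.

Repeated division with remainder:
  z^4+129z^2+250z+5304 = (z^4+20z^3+181z^2+1050z+2808) + (-20z^3-52z^2-800z+2496)
  z^4+20z^3+181z^2+1050z+2808 = (-(1/20)z-87/100)(-20z^3-52z^2-800z+2496) + ((2394/25)z^2+(2394/5)z+124488/25)
  -20z^3-52z^2-800z+2496 = (-(250/1197)z+200/399)((2394/25)z^2+(2394/5)z+124488/25) + (0)
Last nonzero remainder: (2394/25)z^2+(2394/5)z+124488/25. Dividing through by 2394/25 gives the monic gcd z^2+5z+52.

z^2+5z+52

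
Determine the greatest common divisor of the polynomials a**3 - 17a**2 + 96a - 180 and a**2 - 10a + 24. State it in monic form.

a - 6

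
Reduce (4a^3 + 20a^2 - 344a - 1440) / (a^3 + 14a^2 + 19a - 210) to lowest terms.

(4a^2 - 20a - 144)/(a^2 + 4a - 21)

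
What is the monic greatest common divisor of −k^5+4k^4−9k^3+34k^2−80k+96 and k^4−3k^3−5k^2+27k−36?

k^3−6k^2+13k−12

By polynomial division,
  −k^5+4k^4−9k^3+34k^2−80k+96 = (−k+1)(k^4−3k^3−5k^2+27k−36) + (−11k^3+66k^2−143k+132)
  k^4−3k^3−5k^2+27k−36 = (−(1/11)k−3/11)(−11k^3+66k^2−143k+132) + (0)
Last nonzero remainder: −11k^3+66k^2−143k+132. Dividing through by −11 gives the monic gcd k^3−6k^2+13k−12.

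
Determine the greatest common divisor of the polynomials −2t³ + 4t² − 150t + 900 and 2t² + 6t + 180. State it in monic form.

t² + 3t + 90

Apply the Euclidean algorithm:
  −2t³ + 4t² − 150t + 900 = (−t + 5)(2t² + 6t + 180) + (0)
Last nonzero remainder: 2t² + 6t + 180. Dividing through by 2 gives the monic gcd t² + 3t + 90.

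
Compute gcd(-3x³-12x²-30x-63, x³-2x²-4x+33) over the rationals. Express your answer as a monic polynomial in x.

Euclidean algorithm in ℚ[x]:
  -3x³-12x²-30x-63 = (-3)(x³-2x²-4x+33) + (-18x²-42x+36)
  x³-2x²-4x+33 = (-(1/18)x+13/54)(-18x²-42x+36) + ((73/9)x+73/3)
  -18x²-42x+36 = (-(162/73)x+108/73)((73/9)x+73/3) + (0)
Last nonzero remainder: (73/9)x+73/3. Dividing through by 73/9 gives the monic gcd x+3.

x+3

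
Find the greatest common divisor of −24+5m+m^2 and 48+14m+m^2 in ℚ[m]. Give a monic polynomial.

8+m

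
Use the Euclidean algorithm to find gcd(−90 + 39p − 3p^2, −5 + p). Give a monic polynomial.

1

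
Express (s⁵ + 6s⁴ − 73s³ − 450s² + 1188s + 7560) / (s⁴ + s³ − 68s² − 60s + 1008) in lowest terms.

By polynomial division,
  s⁵ + 6s⁴ − 73s³ − 450s² + 1188s + 7560 = (s + 5)(s⁴ + s³ − 68s² − 60s + 1008) + (−10s³ − 50s² + 480s + 2520)
  s⁴ + s³ − 68s² − 60s + 1008 = (−(1/10)s + 2/5)(−10s³ − 50s² + 480s + 2520) + (0)
Last nonzero remainder: −10s³ − 50s² + 480s + 2520. Dividing through by −10 gives the monic gcd s³ + 5s² − 48s − 252.
Cancel s³ + 5s² − 48s − 252 from numerator and denominator to get the reduced form.

(s² + s − 30)/(s − 4)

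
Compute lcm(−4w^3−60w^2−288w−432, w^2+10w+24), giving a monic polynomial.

By polynomial division,
  −4w^3−60w^2−288w−432 = (−4w−20)(w^2+10w+24) + (8w+48)
  w^2+10w+24 = ((1/8)w+1/2)(8w+48) + (0)
Last nonzero remainder: 8w+48. Dividing through by 8 gives the monic gcd w+6.
Then lcm(f, g) = f·g / gcd(f, g); expanding and making the result monic gives the answer.

w^4+19w^3+132w^2+396w+432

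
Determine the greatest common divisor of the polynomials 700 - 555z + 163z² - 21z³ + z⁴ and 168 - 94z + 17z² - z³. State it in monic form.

28 - 11z + z²

Repeated division with remainder:
  z⁴ - 21z³ + 163z² - 555z + 700 = (-z + 4)(-z³ + 17z² - 94z + 168) + (z² - 11z + 28)
  -z³ + 17z² - 94z + 168 = (-z + 6)(z² - 11z + 28) + (0)
The last nonzero remainder z² - 11z + 28 is already monic.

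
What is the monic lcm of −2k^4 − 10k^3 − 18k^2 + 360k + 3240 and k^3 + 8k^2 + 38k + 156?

k^6 + 7k^5 + 45k^4 − 32k^3 − 1746k^2 − 7920k − 42120

Repeated division with remainder:
  −2k^4 − 10k^3 − 18k^2 + 360k + 3240 = (−2k + 6)(k^3 + 8k^2 + 38k + 156) + (10k^2 + 444k + 2304)
  k^3 + 8k^2 + 38k + 156 = ((1/10)k − 91/25)(10k^2 + 444k + 2304) + ((35594/25)k + 213564/25)
  10k^2 + 444k + 2304 = ((125/17797)k + 4800/17797)((35594/25)k + 213564/25) + (0)
Last nonzero remainder: (35594/25)k + 213564/25. Dividing through by 35594/25 gives the monic gcd k + 6.
Then lcm(f, g) = f·g / gcd(f, g); expanding and making the result monic gives the answer.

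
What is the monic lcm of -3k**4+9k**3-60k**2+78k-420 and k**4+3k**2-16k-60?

Repeated division with remainder:
  -3k**4+9k**3-60k**2+78k-420 = (-3)(k**4+3k**2-16k-60) + (9k**3-51k**2+30k-600)
  k**4+3k**2-16k-60 = ((1/9)k+17/27)(9k**3-51k**2+30k-600) + ((286/9)k**2+(286/9)k+2860/9)
  9k**3-51k**2+30k-600 = ((81/286)k-270/143)((286/9)k**2+(286/9)k+2860/9) + (0)
Last nonzero remainder: (286/9)k**2+(286/9)k+2860/9. Dividing through by 286/9 gives the monic gcd k**2+k+10.
Then lcm(f, g) = f·g / gcd(f, g); expanding and making the result monic gives the answer.

k**6-4k**5+17k**4-28k**3+46k**2+16k-840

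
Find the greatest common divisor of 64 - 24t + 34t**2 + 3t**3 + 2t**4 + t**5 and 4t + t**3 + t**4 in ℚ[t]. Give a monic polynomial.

Repeated division with remainder:
  t**5 + 2t**4 + 3t**3 + 34t**2 - 24t + 64 = (t + 1)(t**4 + t**3 + 4t) + (2t**3 + 30t**2 - 28t + 64)
  t**4 + t**3 + 4t = ((1/2)t - 7)(2t**3 + 30t**2 - 28t + 64) + (224t**2 - 224t + 448)
  2t**3 + 30t**2 - 28t + 64 = ((1/112)t + 1/7)(224t**2 - 224t + 448) + (0)
Last nonzero remainder: 224t**2 - 224t + 448. Dividing through by 224 gives the monic gcd t**2 - t + 2.

2 - t + t**2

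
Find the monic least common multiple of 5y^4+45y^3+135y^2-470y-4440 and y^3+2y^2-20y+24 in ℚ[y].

y^6+5y^5-5y^4-166y^3-404y^2+3176y-3552

Repeated division with remainder:
  5y^4+45y^3+135y^2-470y-4440 = (5y+35)(y^3+2y^2-20y+24) + (165y^2+110y-5280)
  y^3+2y^2-20y+24 = ((1/165)y+4/495)(165y^2+110y-5280) + ((100/9)y+200/3)
  165y^2+110y-5280 = ((297/20)y-396/5)((100/9)y+200/3) + (0)
Last nonzero remainder: (100/9)y+200/3. Dividing through by 100/9 gives the monic gcd y+6.
Then lcm(f, g) = f·g / gcd(f, g); expanding and making the result monic gives the answer.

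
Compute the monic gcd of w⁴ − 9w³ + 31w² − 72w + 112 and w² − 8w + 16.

Euclidean algorithm in ℚ[w]:
  w⁴ − 9w³ + 31w² − 72w + 112 = (w² − w + 7)(w² − 8w + 16) + (0)
The last nonzero remainder w² − 8w + 16 is already monic.

w² − 8w + 16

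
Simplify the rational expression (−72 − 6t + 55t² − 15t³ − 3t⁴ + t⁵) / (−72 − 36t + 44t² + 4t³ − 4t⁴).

Repeated division with remainder:
  t⁵ − 3t⁴ − 15t³ + 55t² − 6t − 72 = (−(1/4)t + 1/2)(−4t⁴ + 4t³ + 44t² − 36t − 72) + (−6t³ + 24t² − 6t − 36)
  −4t⁴ + 4t³ + 44t² − 36t − 72 = ((2/3)t + 2)(−6t³ + 24t² − 6t − 36) + (0)
Last nonzero remainder: −6t³ + 24t² − 6t − 36. Dividing through by −6 gives the monic gcd t³ − 4t² + t + 6.
Cancel t³ − 4t² + t + 6 from numerator and denominator to get the reduced form.

(12 − t − t²)/(12 + 4t)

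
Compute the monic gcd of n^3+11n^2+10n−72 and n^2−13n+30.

Apply the Euclidean algorithm:
  n^3+11n^2+10n−72 = (n+24)(n^2−13n+30) + (292n−792)
  n^2−13n+30 = ((1/292)n−751/21316)(292n−792) + (11172/5329)
  292n−792 = ((389017/2793)n−351714/931)(11172/5329) + (0)
The last nonzero remainder is the constant 11172/5329, so the polynomials are coprime and gcd = 1.

1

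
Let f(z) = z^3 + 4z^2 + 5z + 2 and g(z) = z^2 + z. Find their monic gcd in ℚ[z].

Repeated division with remainder:
  z^3 + 4z^2 + 5z + 2 = (z + 3)(z^2 + z) + (2z + 2)
  z^2 + z = ((1/2)z)(2z + 2) + (0)
Last nonzero remainder: 2z + 2. Dividing through by 2 gives the monic gcd z + 1.

z + 1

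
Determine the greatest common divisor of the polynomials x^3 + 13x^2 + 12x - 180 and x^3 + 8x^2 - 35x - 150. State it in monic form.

Euclidean algorithm in ℚ[x]:
  x^3 + 13x^2 + 12x - 180 = (x^3 + 8x^2 - 35x - 150) + (5x^2 + 47x - 30)
  x^3 + 8x^2 - 35x - 150 = ((1/5)x - 7/25)(5x^2 + 47x - 30) + (-(396/25)x - 792/5)
  5x^2 + 47x - 30 = (-(125/396)x + 25/132)(-(396/25)x - 792/5) + (0)
Last nonzero remainder: -(396/25)x - 792/5. Dividing through by -396/25 gives the monic gcd x + 10.

x + 10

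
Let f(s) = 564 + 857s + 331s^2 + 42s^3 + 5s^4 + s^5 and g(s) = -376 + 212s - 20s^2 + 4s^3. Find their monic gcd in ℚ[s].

47 - 3s + s^2

Repeated division with remainder:
  s^5 + 5s^4 + 42s^3 + 331s^2 + 857s + 564 = ((1/4)s^2 + (5/2)s + 39/4)(4s^3 - 20s^2 + 212s - 376) + (90s^2 - 270s + 4230)
  4s^3 - 20s^2 + 212s - 376 = ((2/45)s - 4/45)(90s^2 - 270s + 4230) + (0)
Last nonzero remainder: 90s^2 - 270s + 4230. Dividing through by 90 gives the monic gcd s^2 - 3s + 47.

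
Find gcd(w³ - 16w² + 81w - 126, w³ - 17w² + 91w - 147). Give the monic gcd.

w² - 10w + 21

By polynomial division,
  w³ - 16w² + 81w - 126 = (w³ - 17w² + 91w - 147) + (w² - 10w + 21)
  w³ - 17w² + 91w - 147 = (w - 7)(w² - 10w + 21) + (0)
The last nonzero remainder w² - 10w + 21 is already monic.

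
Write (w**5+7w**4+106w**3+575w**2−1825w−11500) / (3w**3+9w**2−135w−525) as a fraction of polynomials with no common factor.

Euclidean algorithm in ℚ[w]:
  w**5+7w**4+106w**3+575w**2−1825w−11500 = ((1/3)w**2+(4/3)w+139/3)(3w**3+9w**2−135w−525) + (513w**2+5130w+12825)
  3w**3+9w**2−135w−525 = ((1/171)w−7/171)(513w**2+5130w+12825) + (0)
Last nonzero remainder: 513w**2+5130w+12825. Dividing through by 513 gives the monic gcd w**2+10w+25.
Cancel w**2+10w+25 from numerator and denominator to get the reduced form.

(w**3−3w**2+111w−460)/(3w−21)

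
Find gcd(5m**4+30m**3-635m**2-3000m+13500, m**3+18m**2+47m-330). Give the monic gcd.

m**2+7m-30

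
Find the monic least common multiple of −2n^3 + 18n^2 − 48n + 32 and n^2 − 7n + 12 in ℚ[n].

n^4 − 12n^3 + 51n^2 − 88n + 48

By polynomial division,
  −2n^3 + 18n^2 − 48n + 32 = (−2n + 4)(n^2 − 7n + 12) + (4n − 16)
  n^2 − 7n + 12 = ((1/4)n − 3/4)(4n − 16) + (0)
Last nonzero remainder: 4n − 16. Dividing through by 4 gives the monic gcd n − 4.
Then lcm(f, g) = f·g / gcd(f, g); expanding and making the result monic gives the answer.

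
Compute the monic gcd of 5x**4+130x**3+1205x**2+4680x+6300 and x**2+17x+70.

Apply the Euclidean algorithm:
  5x**4+130x**3+1205x**2+4680x+6300 = (5x**2+45x+90)(x**2+17x+70) + (0)
The last nonzero remainder x**2+17x+70 is already monic.

x**2+17x+70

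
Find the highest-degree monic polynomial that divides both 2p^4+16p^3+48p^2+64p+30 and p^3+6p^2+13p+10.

p^2+4p+5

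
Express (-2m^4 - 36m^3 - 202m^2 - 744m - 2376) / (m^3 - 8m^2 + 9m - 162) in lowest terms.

(-2m^2 - 34m - 132)/(m - 9)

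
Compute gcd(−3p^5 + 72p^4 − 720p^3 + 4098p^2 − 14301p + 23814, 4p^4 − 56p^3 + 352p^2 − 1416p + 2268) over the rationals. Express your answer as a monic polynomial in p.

p^3 − 11p^2 + 55p − 189

Repeated division with remainder:
  −3p^5 + 72p^4 − 720p^3 + 4098p^2 − 14301p + 23814 = (−(3/4)p + 15/2)(4p^4 − 56p^3 + 352p^2 − 1416p + 2268) + (−36p^3 + 396p^2 − 1980p + 6804)
  4p^4 − 56p^3 + 352p^2 − 1416p + 2268 = (−(1/9)p + 1/3)(−36p^3 + 396p^2 − 1980p + 6804) + (0)
Last nonzero remainder: −36p^3 + 396p^2 − 1980p + 6804. Dividing through by −36 gives the monic gcd p^3 − 11p^2 + 55p − 189.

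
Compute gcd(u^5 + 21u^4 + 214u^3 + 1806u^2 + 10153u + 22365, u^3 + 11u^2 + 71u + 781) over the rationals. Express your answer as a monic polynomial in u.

u^2 + 71

Euclidean algorithm in ℚ[u]:
  u^5 + 21u^4 + 214u^3 + 1806u^2 + 10153u + 22365 = (u^2 + 10u + 33)(u^3 + 11u^2 + 71u + 781) + (−48u^2 − 3408)
  u^3 + 11u^2 + 71u + 781 = (−(1/48)u − 11/48)(−48u^2 − 3408) + (0)
Last nonzero remainder: −48u^2 − 3408. Dividing through by −48 gives the monic gcd u^2 + 71.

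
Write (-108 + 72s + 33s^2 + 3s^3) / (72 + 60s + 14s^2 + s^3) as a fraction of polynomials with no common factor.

(-3 + 3s)/(2 + s)

Repeated division with remainder:
  3s^3 + 33s^2 + 72s - 108 = (3)(s^3 + 14s^2 + 60s + 72) + (-9s^2 - 108s - 324)
  s^3 + 14s^2 + 60s + 72 = (-(1/9)s - 2/9)(-9s^2 - 108s - 324) + (0)
Last nonzero remainder: -9s^2 - 108s - 324. Dividing through by -9 gives the monic gcd s^2 + 12s + 36.
Cancel s^2 + 12s + 36 from numerator and denominator to get the reduced form.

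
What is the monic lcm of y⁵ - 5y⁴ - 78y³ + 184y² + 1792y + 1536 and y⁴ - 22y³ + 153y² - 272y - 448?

y⁶ - 12y⁵ - 43y⁴ + 730y³ + 504y² - 11008y - 10752

Apply the Euclidean algorithm:
  y⁵ - 5y⁴ - 78y³ + 184y² + 1792y + 1536 = (y + 17)(y⁴ - 22y³ + 153y² - 272y - 448) + (143y³ - 2145y² + 6864y + 9152)
  y⁴ - 22y³ + 153y² - 272y - 448 = ((1/143)y - 7/143)(143y³ - 2145y² + 6864y + 9152) + (0)
Last nonzero remainder: 143y³ - 2145y² + 6864y + 9152. Dividing through by 143 gives the monic gcd y³ - 15y² + 48y + 64.
Then lcm(f, g) = f·g / gcd(f, g); expanding and making the result monic gives the answer.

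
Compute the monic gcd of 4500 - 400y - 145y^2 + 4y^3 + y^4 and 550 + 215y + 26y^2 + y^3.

10 + y

Euclidean algorithm in ℚ[y]:
  y^4 + 4y^3 - 145y^2 - 400y + 4500 = (y - 22)(y^3 + 26y^2 + 215y + 550) + (212y^2 + 3780y + 16600)
  y^3 + 26y^2 + 215y + 550 = ((1/212)y + 433/11236)(212y^2 + 3780y + 16600) + (-(25200/2809)y - 252000/2809)
  212y^2 + 3780y + 16600 = (-(148877/6300)y - 233147/1260)(-(25200/2809)y - 252000/2809) + (0)
Last nonzero remainder: -(25200/2809)y - 252000/2809. Dividing through by -25200/2809 gives the monic gcd y + 10.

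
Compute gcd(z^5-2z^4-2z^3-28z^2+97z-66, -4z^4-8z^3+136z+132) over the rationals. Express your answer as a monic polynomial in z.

By polynomial division,
  z^5-2z^4-2z^3-28z^2+97z-66 = (-(1/4)z+1)(-4z^4-8z^3+136z+132) + (6z^3+6z^2-6z-198)
  -4z^4-8z^3+136z+132 = (-(2/3)z-2/3)(6z^3+6z^2-6z-198) + (0)
Last nonzero remainder: 6z^3+6z^2-6z-198. Dividing through by 6 gives the monic gcd z^3+z^2-z-33.

z^3+z^2-z-33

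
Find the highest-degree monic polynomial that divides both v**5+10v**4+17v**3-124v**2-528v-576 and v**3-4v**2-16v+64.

Repeated division with remainder:
  v**5+10v**4+17v**3-124v**2-528v-576 = (v**2+14v+89)(v**3-4v**2-16v+64) + (392v**2-6272)
  v**3-4v**2-16v+64 = ((1/392)v-1/98)(392v**2-6272) + (0)
Last nonzero remainder: 392v**2-6272. Dividing through by 392 gives the monic gcd v**2-16.

v**2-16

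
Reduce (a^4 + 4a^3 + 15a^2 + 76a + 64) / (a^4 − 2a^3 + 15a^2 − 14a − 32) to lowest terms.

Euclidean algorithm in ℚ[a]:
  a^4 + 4a^3 + 15a^2 + 76a + 64 = (a^4 − 2a^3 + 15a^2 − 14a − 32) + (6a^3 + 90a + 96)
  a^4 − 2a^3 + 15a^2 − 14a − 32 = ((1/6)a − 1/3)(6a^3 + 90a + 96) + (0)
Last nonzero remainder: 6a^3 + 90a + 96. Dividing through by 6 gives the monic gcd a^3 + 15a + 16.
Cancel a^3 + 15a + 16 from numerator and denominator to get the reduced form.

(a + 4)/(a − 2)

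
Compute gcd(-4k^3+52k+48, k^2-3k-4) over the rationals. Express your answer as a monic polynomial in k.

k^2-3k-4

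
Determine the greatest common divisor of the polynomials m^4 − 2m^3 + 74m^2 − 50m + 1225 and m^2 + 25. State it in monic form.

m^2 + 25

Repeated division with remainder:
  m^4 − 2m^3 + 74m^2 − 50m + 1225 = (m^2 − 2m + 49)(m^2 + 25) + (0)
The last nonzero remainder m^2 + 25 is already monic.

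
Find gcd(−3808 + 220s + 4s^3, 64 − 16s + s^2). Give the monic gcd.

−8 + s

By polynomial division,
  4s^3 + 220s − 3808 = (4s + 64)(s^2 − 16s + 64) + (988s − 7904)
  s^2 − 16s + 64 = ((1/988)s − 2/247)(988s − 7904) + (0)
Last nonzero remainder: 988s − 7904. Dividing through by 988 gives the monic gcd s − 8.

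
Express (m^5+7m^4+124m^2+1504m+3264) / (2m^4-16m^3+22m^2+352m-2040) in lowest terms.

(m^3+14m^2+64m+96)/(2m^2-2m-60)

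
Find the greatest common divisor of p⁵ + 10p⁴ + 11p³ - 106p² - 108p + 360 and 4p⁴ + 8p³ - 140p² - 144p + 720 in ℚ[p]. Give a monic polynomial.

p³ + 7p² - 36

By polynomial division,
  p⁵ + 10p⁴ + 11p³ - 106p² - 108p + 360 = ((1/4)p + 2)(4p⁴ + 8p³ - 140p² - 144p + 720) + (30p³ + 210p² - 1080)
  4p⁴ + 8p³ - 140p² - 144p + 720 = ((2/15)p - 2/3)(30p³ + 210p² - 1080) + (0)
Last nonzero remainder: 30p³ + 210p² - 1080. Dividing through by 30 gives the monic gcd p³ + 7p² - 36.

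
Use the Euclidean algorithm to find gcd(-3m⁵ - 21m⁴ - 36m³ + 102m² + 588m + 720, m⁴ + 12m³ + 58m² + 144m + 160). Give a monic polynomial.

m³ + 8m² + 26m + 40

Apply the Euclidean algorithm:
  -3m⁵ - 21m⁴ - 36m³ + 102m² + 588m + 720 = (-3m + 15)(m⁴ + 12m³ + 58m² + 144m + 160) + (-42m³ - 336m² - 1092m - 1680)
  m⁴ + 12m³ + 58m² + 144m + 160 = (-(1/42)m - 2/21)(-42m³ - 336m² - 1092m - 1680) + (0)
Last nonzero remainder: -42m³ - 336m² - 1092m - 1680. Dividing through by -42 gives the monic gcd m³ + 8m² + 26m + 40.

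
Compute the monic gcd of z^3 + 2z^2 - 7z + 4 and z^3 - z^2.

By polynomial division,
  z^3 + 2z^2 - 7z + 4 = (z^3 - z^2) + (3z^2 - 7z + 4)
  z^3 - z^2 = ((1/3)z + 4/9)(3z^2 - 7z + 4) + ((16/9)z - 16/9)
  3z^2 - 7z + 4 = ((27/16)z - 9/4)((16/9)z - 16/9) + (0)
Last nonzero remainder: (16/9)z - 16/9. Dividing through by 16/9 gives the monic gcd z - 1.

z - 1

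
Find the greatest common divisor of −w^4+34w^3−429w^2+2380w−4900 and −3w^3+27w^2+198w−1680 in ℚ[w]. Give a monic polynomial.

By polynomial division,
  −w^4+34w^3−429w^2+2380w−4900 = ((1/3)w−25/3)(−3w^3+27w^2+198w−1680) + (−270w^2+4590w−18900)
  −3w^3+27w^2+198w−1680 = ((1/90)w+4/45)(−270w^2+4590w−18900) + (0)
Last nonzero remainder: −270w^2+4590w−18900. Dividing through by −270 gives the monic gcd w^2−17w+70.

w^2−17w+70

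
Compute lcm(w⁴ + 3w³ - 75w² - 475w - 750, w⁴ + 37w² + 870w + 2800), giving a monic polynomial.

w⁶ - 7w⁵ + 7w⁴ + 611w³ - 4400w² - 45700w - 84000

Repeated division with remainder:
  w⁴ + 3w³ - 75w² - 475w - 750 = (w⁴ + 37w² + 870w + 2800) + (3w³ - 112w² - 1345w - 3550)
  w⁴ + 37w² + 870w + 2800 = ((1/3)w + 112/9)(3w³ - 112w² - 1345w - 3550) + ((16912/9)w² + (169120/9)w + 422800/9)
  3w³ - 112w² - 1345w - 3550 = ((27/16912)w - 639/8456)((16912/9)w² + (169120/9)w + 422800/9) + (0)
Last nonzero remainder: (16912/9)w² + (169120/9)w + 422800/9. Dividing through by 16912/9 gives the monic gcd w² + 10w + 25.
Then lcm(f, g) = f·g / gcd(f, g); expanding and making the result monic gives the answer.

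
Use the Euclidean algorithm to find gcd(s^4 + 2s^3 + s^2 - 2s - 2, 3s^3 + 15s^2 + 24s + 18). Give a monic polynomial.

Euclidean algorithm in ℚ[s]:
  s^4 + 2s^3 + s^2 - 2s - 2 = ((1/3)s - 1)(3s^3 + 15s^2 + 24s + 18) + (8s^2 + 16s + 16)
  3s^3 + 15s^2 + 24s + 18 = ((3/8)s + 9/8)(8s^2 + 16s + 16) + (0)
Last nonzero remainder: 8s^2 + 16s + 16. Dividing through by 8 gives the monic gcd s^2 + 2s + 2.

s^2 + 2s + 2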